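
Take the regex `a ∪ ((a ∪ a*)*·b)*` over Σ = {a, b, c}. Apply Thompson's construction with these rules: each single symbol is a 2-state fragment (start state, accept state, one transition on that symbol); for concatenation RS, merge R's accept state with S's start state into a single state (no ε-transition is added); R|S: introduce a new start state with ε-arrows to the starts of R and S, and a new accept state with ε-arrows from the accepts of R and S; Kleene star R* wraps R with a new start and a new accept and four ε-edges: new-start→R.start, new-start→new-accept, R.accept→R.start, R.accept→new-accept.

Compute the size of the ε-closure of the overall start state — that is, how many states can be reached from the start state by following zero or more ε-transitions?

Let C(F) = |ε-closure(F.start)| within fragment F, and note whether F accepts ε. Symbol fragments have C = 1 and do not accept ε. Then:
  a* → the star's fresh start ε-reaches both the body's start and the fresh accept: C = 2 + 1 = 3
  a ∪ a* → C = 1 (new start) + (1 + 3) + 1 (new accept, since some branch ε-reaches its own accept) = 6
  (a ∪ a*)* → C = 1 (new start) + 6 (body) + 1 (new accept) = 8
  (a ∪ a*)*·b → C = 8 + (1−1) = 8 (closure spills across the concat boundary because the left factor accepts ε)
  ((a ∪ a*)*·b)* → the star's fresh start ε-reaches both the body's start and the fresh accept: C = 2 + 8 = 10
  a ∪ ((a ∪ a*)*·b)* → C = 1 (new start) + (1 + 10) + 1 (new accept, since some branch ε-reaches its own accept) = 13

13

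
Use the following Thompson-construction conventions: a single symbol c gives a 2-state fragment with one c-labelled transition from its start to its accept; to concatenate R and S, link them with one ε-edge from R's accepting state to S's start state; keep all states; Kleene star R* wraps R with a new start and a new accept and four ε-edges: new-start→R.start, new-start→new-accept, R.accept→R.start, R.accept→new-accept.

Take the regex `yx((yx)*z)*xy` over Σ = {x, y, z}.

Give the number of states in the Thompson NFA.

18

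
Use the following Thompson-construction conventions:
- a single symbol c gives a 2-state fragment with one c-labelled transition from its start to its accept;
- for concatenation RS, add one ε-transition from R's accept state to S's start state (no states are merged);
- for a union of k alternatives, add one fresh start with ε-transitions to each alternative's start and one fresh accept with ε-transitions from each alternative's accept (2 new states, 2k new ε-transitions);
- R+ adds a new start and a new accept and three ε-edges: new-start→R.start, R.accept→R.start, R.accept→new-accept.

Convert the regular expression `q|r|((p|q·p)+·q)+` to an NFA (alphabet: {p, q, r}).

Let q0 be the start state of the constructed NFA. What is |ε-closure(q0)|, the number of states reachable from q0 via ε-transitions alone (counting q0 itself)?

8

Let C(F) = |ε-closure(F.start)| within fragment F, and note whether F accepts ε. Symbol fragments have C = 1 and do not accept ε. Then:
  q·p — |closure| equals the left operand's closure size = 1 (its accept is not ε-reachable, so the closure stops there)
  p|q·p — |closure| = 1 + 1 + 1 = 3 (the new accept is not ε-reachable since no branch accepts ε)
  (p|q·p)+ — new start ε-reaches only the body's start; the new accept needs a symbol first: |closure| = 1 + 3 = 4
  (p|q·p)+·q — |closure| equals the left operand's closure size = 4 (its accept is not ε-reachable, so the closure stops there)
  ((p|q·p)+·q)+ — new start ε-reaches only the body's start; the new accept needs a symbol first: |closure| = 1 + 4 = 5
  q|r|((p|q·p)+·q)+ — |closure| = 1 + 1 + 1 + 5 = 8 (the new accept is not ε-reachable since no branch accepts ε)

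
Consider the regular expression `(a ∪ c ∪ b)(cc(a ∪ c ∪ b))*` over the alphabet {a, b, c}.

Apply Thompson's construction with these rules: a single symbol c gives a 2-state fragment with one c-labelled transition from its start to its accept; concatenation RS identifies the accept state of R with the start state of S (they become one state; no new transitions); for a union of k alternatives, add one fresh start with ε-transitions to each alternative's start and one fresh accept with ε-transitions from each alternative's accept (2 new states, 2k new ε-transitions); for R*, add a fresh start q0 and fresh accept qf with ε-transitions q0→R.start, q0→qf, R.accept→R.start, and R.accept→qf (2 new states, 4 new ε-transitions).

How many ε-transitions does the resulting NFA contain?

Bottom-up over the parse tree:
Each of the 8 symbol leaves contributes 0 ε-transitions.
  a ∪ c ∪ b → 6 ε-transitions
  a ∪ c ∪ b → 6 ε-transitions
  cc(a ∪ c ∪ b) → 6 ε-transitions
  (cc(a ∪ c ∪ b))* → 10 ε-transitions
  (a ∪ c ∪ b)(cc(a ∪ c ∪ b))* → 16 ε-transitions

16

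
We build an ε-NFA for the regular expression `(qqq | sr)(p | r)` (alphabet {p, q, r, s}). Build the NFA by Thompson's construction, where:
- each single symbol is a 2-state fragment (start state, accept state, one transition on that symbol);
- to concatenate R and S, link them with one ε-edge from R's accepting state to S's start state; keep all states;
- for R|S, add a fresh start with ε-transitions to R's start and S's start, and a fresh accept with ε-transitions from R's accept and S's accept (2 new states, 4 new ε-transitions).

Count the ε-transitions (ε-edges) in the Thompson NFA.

By structural recursion:
Each of the 7 symbol leaves contributes 0 ε-transitions.
  qqq → 2 ε-transitions
  sr → 1 ε-transition
  qqq | sr → 7 ε-transitions
  p | r → 4 ε-transitions
  (qqq | sr)(p | r) → 12 ε-transitions

12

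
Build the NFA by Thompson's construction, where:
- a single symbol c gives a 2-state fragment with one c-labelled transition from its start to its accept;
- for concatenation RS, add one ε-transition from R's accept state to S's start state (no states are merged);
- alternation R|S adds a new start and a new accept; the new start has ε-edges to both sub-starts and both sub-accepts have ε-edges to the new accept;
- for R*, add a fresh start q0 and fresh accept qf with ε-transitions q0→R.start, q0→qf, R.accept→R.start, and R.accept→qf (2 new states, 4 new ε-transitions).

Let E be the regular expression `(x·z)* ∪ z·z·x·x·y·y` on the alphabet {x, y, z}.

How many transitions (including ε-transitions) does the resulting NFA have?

22

By structural recursion:
Each of the 8 symbol leaves contributes 1 transition (1 symbol, 0 ε).
  x·z = 3 transitions (2 symbol, 1 ε)
  (x·z)* = 7 transitions (2 symbol, 5 ε)
  z·z·x·x·y·y = 11 transitions (6 symbol, 5 ε)
  (x·z)* ∪ z·z·x·x·y·y = 22 transitions (8 symbol, 14 ε)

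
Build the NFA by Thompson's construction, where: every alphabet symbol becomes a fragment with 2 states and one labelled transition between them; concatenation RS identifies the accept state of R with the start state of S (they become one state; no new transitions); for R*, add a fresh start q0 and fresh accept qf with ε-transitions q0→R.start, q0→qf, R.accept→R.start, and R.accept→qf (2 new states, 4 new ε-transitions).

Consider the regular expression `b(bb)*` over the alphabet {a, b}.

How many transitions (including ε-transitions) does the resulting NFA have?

By structural recursion:
Each of the 3 symbol leaves contributes 1 transition (1 symbol, 0 ε).
  bb — 2 transitions (2 symbol, 0 ε)
  (bb)* — 6 transitions (2 symbol, 4 ε)
  b(bb)* — 7 transitions (3 symbol, 4 ε)

7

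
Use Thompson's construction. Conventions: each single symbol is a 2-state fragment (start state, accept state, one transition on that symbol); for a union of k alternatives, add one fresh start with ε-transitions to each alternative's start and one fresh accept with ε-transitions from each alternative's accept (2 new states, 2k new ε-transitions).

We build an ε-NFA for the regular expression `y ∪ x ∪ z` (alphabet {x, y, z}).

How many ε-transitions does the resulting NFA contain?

6

Recursing over subexpressions:
Each of the 3 symbol leaves contributes 0 ε-transitions.
  y ∪ x ∪ z → 6 ε-transitions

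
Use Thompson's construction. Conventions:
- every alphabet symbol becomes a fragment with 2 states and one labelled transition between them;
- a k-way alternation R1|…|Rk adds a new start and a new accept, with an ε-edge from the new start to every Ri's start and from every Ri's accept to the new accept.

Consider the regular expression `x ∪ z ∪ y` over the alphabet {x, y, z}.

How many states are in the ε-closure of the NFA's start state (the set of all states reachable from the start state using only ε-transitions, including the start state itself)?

4

Compute the ε-closure size of each fragment's start state recursively; a symbol fragment's start has no outgoing ε-edge, so its closure is just itself (size 1).
  x ∪ z ∪ y → |closure| = 1 + 1 + 1 + 1 = 4 (the new accept is not ε-reachable since no branch accepts ε)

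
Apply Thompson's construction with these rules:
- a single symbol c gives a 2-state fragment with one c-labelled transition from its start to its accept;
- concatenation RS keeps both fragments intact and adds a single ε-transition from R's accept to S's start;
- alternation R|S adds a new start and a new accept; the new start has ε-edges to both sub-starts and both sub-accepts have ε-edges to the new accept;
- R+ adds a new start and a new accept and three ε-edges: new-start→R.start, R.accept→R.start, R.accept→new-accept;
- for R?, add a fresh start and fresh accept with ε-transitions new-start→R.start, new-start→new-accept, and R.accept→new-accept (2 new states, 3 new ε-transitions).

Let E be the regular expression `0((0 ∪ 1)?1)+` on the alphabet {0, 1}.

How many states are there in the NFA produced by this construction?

By structural recursion:
Each of the 4 symbol leaves contributes a 2-state fragment.
  0 ∪ 1 — 6 states
  (0 ∪ 1)? — 8 states
  (0 ∪ 1)?1 — 10 states
  ((0 ∪ 1)?1)+ — 12 states
  0((0 ∪ 1)?1)+ — 14 states

14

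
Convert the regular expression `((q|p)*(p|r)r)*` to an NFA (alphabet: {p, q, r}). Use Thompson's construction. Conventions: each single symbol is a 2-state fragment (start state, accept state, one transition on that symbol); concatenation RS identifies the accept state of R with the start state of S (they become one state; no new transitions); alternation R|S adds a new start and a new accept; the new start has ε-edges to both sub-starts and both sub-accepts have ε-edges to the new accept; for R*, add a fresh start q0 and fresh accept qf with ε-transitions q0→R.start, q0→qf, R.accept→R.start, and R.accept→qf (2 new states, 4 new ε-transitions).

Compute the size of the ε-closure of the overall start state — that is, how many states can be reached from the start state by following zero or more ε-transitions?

9

Work bottom-up. For each fragment F, track |ε-closure(F.start)| and whether F's accept lies in that closure (i.e. whether F accepts ε). A single-symbol fragment has closure size 1 and does not accept ε.
  q|p → new start ε-reaches every alternative's start; none of them accept ε, so the new accept is not reached: C = 1 + 1 + 1 = 3
  (q|p)* → C = 1 (new start) + 3 (body) + 1 (new accept) = 5
  p|r → C = 1 + 1 + 1 = 3 (the new accept is not ε-reachable since no branch accepts ε)
  (q|p)*(p|r)r → the left operand accepts ε, so the closure extends into the next operand (the shared merged state is already counted); C = 5 + (3−1) = 7
  ((q|p)*(p|r)r)* → C = 1 (new start) + 7 (body) + 1 (new accept) = 9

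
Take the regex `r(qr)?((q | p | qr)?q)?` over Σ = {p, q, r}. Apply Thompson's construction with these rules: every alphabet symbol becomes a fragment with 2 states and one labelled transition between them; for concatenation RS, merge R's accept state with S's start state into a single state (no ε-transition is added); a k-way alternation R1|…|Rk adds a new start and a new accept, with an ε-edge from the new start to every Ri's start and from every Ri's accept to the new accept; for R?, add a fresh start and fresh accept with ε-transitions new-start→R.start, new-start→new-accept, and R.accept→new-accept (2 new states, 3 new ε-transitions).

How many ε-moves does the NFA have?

Recursing over subexpressions:
Each of the 8 symbol leaves contributes 0 ε-transitions.
  qr : 0 ε-transitions
  (qr)? : 3 ε-transitions
  qr : 0 ε-transitions
  q | p | qr : 6 ε-transitions
  (q | p | qr)? : 9 ε-transitions
  (q | p | qr)?q : 9 ε-transitions
  ((q | p | qr)?q)? : 12 ε-transitions
  r(qr)?((q | p | qr)?q)? : 15 ε-transitions

15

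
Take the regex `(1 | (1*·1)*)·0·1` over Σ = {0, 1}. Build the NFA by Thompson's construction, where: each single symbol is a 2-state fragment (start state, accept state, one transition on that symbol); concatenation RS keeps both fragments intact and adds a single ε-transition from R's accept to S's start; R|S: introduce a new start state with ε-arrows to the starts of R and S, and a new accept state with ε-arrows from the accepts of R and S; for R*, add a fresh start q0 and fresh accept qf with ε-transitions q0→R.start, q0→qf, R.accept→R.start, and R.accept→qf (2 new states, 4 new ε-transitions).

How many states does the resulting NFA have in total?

16

Building bottom-up:
Each of the 5 symbol leaves contributes a 2-state fragment.
  1* — 4 states
  1*·1 — 6 states
  (1*·1)* — 8 states
  1 | (1*·1)* — 12 states
  (1 | (1*·1)*)·0·1 — 16 states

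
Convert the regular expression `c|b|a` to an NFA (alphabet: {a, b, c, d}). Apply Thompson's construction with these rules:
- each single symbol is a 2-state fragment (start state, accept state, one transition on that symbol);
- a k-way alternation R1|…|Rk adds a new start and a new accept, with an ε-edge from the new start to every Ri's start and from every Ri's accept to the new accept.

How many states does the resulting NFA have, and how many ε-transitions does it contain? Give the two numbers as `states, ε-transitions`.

8, 6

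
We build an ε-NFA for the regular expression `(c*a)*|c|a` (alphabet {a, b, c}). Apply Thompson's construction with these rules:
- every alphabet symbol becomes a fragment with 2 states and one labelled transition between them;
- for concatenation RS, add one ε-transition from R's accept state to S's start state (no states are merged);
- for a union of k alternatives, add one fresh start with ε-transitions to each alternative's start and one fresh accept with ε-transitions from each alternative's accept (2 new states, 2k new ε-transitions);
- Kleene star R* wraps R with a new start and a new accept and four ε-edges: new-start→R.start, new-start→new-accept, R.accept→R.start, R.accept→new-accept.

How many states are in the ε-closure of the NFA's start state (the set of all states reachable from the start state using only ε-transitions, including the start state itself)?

Compute the ε-closure size of each fragment's start state recursively; a symbol fragment's start has no outgoing ε-edge, so its closure is just itself (size 1).
  c* → the star's fresh start ε-reaches both the body's start and the fresh accept: C = 2 + 1 = 3
  c*a → C = 3 + 1 = 4 (closure spills across the concat boundary because the left factor accepts ε)
  (c*a)* → C = 1 (new start) + 4 (body) + 1 (new accept) = 6
  (c*a)*|c|a → C = 1 (new start) + (6 + 1 + 1) + 1 (new accept, since some branch ε-reaches its own accept) = 10

10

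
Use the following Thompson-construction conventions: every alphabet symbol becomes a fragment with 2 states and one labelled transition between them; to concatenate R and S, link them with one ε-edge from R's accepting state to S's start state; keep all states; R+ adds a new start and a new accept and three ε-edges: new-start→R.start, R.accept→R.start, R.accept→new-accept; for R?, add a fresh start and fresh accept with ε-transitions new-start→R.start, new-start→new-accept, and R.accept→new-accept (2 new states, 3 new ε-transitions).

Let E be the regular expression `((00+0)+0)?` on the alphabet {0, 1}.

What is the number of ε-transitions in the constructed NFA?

12

Per subexpression:
Each of the 4 symbol leaves contributes 0 ε-transitions.
  0+ — 3 ε-transitions
  00+0 — 5 ε-transitions
  (00+0)+ — 8 ε-transitions
  (00+0)+0 — 9 ε-transitions
  ((00+0)+0)? — 12 ε-transitions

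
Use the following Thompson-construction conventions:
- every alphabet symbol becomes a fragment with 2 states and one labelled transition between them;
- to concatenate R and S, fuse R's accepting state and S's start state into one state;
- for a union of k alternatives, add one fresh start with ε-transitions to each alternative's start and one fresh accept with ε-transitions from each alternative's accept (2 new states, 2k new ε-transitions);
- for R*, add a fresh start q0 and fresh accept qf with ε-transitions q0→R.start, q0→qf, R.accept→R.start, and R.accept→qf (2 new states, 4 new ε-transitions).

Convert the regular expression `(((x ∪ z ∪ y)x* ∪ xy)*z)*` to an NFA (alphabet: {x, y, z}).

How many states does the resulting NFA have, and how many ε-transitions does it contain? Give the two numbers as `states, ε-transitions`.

Bottom-up over the parse tree:
Each of the 7 symbol leaves contributes 2 states and 0 ε-transitions.
  x ∪ z ∪ y — 8 states, 6 ε-transitions
  x* — 4 states, 4 ε-transitions
  (x ∪ z ∪ y)x* — 11 states, 10 ε-transitions
  xy — 3 states, 0 ε-transitions
  (x ∪ z ∪ y)x* ∪ xy — 16 states, 14 ε-transitions
  ((x ∪ z ∪ y)x* ∪ xy)* — 18 states, 18 ε-transitions
  ((x ∪ z ∪ y)x* ∪ xy)*z — 19 states, 18 ε-transitions
  (((x ∪ z ∪ y)x* ∪ xy)*z)* — 21 states, 22 ε-transitions

21, 22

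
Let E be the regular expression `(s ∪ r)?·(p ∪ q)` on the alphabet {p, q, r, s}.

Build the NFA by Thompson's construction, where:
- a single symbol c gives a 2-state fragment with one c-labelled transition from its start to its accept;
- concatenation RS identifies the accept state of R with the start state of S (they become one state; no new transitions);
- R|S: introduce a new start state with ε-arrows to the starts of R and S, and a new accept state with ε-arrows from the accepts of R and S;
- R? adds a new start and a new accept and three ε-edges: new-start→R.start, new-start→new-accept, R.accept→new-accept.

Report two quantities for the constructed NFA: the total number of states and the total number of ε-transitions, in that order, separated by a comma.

Building bottom-up:
Each of the 4 symbol leaves contributes 2 states and 0 ε-transitions.
  s ∪ r → 6 states, 4 ε-transitions
  (s ∪ r)? → 8 states, 7 ε-transitions
  p ∪ q → 6 states, 4 ε-transitions
  (s ∪ r)?·(p ∪ q) → 13 states, 11 ε-transitions

13, 11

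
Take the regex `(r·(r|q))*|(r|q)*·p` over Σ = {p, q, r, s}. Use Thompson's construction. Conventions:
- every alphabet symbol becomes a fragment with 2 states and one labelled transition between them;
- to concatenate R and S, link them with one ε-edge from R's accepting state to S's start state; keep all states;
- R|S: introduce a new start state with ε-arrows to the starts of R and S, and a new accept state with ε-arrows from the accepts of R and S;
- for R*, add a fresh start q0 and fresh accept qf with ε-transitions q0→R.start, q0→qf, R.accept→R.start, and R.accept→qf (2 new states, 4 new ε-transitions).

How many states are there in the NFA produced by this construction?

Recursing over subexpressions:
Each of the 6 symbol leaves contributes a 2-state fragment.
  r|q = 6 states
  r·(r|q) = 8 states
  (r·(r|q))* = 10 states
  r|q = 6 states
  (r|q)* = 8 states
  (r|q)*·p = 10 states
  (r·(r|q))*|(r|q)*·p = 22 states

22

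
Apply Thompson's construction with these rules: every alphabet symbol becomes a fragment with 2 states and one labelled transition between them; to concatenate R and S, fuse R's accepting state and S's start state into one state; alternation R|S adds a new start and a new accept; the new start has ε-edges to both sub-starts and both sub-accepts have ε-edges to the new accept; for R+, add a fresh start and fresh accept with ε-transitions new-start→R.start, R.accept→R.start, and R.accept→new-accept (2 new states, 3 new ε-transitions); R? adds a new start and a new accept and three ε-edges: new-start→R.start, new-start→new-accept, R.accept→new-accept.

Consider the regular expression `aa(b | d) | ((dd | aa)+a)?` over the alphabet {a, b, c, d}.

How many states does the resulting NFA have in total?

Recursing over subexpressions:
Each of the 9 symbol leaves contributes a 2-state fragment.
  b | d → 6 states
  aa(b | d) → 8 states
  dd → 3 states
  aa → 3 states
  dd | aa → 8 states
  (dd | aa)+ → 10 states
  (dd | aa)+a → 11 states
  ((dd | aa)+a)? → 13 states
  aa(b | d) | ((dd | aa)+a)? → 23 states

23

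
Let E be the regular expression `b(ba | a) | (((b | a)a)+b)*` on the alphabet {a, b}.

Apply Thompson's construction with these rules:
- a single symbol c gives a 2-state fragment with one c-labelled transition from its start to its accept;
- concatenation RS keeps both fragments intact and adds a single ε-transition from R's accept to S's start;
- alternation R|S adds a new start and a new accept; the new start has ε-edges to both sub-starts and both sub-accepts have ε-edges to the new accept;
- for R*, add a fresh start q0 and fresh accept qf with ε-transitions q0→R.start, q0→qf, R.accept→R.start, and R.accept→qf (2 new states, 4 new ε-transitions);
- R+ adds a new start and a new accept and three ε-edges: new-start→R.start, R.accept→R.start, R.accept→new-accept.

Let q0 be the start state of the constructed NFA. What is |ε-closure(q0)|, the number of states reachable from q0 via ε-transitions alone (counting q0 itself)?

9

Let C(F) = |ε-closure(F.start)| within fragment F, and note whether F accepts ε. Symbol fragments have C = 1 and do not accept ε. Then:
  ba — same as the first factor's closure: C = 1
  ba | a — C = 1 + 1 + 1 = 3 (the new accept is not ε-reachable since no branch accepts ε)
  b(ba | a) — C equals the left operand's closure size = 1 (its accept is not ε-reachable, so the closure stops there)
  b | a — C = 1 + 1 + 1 = 3 (the new accept is not ε-reachable since no branch accepts ε)
  (b | a)a — same as the first factor's closure: C = 3
  ((b | a)a)+ — new start ε-reaches only the body's start; the new accept needs a symbol first: C = 1 + 3 = 4
  ((b | a)a)+b — same as the first factor's closure: C = 4
  (((b | a)a)+b)* — C = 1 (new start) + 4 (body) + 1 (new accept) = 6
  b(ba | a) | (((b | a)a)+b)* — C = 1 (new start) + (1 + 6) + 1 (new accept, since some branch ε-reaches its own accept) = 9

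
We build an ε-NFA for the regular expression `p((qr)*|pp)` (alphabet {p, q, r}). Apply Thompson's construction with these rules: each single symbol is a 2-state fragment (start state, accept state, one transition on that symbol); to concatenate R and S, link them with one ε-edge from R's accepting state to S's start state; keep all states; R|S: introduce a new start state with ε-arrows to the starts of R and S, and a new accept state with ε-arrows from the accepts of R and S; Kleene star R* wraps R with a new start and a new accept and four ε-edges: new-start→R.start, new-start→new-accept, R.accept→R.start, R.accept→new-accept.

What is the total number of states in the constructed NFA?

14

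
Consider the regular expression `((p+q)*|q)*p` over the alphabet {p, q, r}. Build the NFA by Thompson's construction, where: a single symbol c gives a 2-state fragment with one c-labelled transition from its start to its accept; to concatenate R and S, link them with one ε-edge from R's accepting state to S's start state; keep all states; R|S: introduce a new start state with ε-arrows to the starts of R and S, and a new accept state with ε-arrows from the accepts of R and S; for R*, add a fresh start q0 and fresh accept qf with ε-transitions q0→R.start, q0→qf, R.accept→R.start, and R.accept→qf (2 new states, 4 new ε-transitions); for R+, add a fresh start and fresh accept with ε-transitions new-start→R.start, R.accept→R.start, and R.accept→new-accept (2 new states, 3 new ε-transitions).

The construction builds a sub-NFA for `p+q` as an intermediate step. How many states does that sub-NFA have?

Fragment for `p+q`:
Each of the 2 symbol leaves contributes a 2-state fragment.
  p+ → 4 states
  p+q → 6 states

6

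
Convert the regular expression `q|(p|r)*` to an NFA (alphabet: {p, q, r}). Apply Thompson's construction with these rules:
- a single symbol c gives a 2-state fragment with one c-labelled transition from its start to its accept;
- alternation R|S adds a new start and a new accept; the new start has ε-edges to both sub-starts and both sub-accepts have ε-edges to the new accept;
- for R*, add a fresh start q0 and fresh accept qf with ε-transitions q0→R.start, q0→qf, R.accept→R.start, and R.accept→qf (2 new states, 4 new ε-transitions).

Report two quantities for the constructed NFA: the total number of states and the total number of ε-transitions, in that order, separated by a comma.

Per subexpression:
Each of the 3 symbol leaves contributes 2 states and 0 ε-transitions.
  p|r : 6 states, 4 ε-transitions
  (p|r)* : 8 states, 8 ε-transitions
  q|(p|r)* : 12 states, 12 ε-transitions

12, 12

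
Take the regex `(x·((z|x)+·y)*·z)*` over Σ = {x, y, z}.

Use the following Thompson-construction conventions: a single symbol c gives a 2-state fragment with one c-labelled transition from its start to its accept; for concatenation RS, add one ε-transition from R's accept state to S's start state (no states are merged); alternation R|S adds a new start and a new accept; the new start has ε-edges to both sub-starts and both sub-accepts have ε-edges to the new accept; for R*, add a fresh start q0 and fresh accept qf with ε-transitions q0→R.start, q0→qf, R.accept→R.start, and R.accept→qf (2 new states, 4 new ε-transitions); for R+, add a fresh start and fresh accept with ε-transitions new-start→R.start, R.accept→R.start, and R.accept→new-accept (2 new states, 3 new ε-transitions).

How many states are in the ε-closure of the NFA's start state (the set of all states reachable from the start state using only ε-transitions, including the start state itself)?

3

Let C(F) = |ε-closure(F.start)| within fragment F, and note whether F accepts ε. Symbol fragments have C = 1 and do not accept ε. Then:
  z|x : C = 1 + 1 + 1 = 3 (the new accept is not ε-reachable since no branch accepts ε)
  (z|x)+ : new start ε-reaches only the body's start; the new accept needs a symbol first: C = 1 + 3 = 4
  (z|x)+·y : C equals the left operand's closure size = 4 (its accept is not ε-reachable, so the closure stops there)
  ((z|x)+·y)* : C = 1 (new start) + 4 (body) + 1 (new accept) = 6
  x·((z|x)+·y)*·z : C equals the left operand's closure size = 1 (its accept is not ε-reachable, so the closure stops there)
  (x·((z|x)+·y)*·z)* : the star's fresh start ε-reaches both the body's start and the fresh accept: C = 2 + 1 = 3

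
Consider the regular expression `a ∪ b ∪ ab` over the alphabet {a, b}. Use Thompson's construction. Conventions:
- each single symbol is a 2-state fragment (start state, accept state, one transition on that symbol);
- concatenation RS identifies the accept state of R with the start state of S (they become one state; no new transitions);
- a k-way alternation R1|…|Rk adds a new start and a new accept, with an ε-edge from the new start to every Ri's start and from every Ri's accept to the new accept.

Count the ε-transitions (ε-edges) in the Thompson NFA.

By structural recursion:
Each of the 4 symbol leaves contributes 0 ε-transitions.
  ab : 0 ε-transitions
  a ∪ b ∪ ab : 6 ε-transitions

6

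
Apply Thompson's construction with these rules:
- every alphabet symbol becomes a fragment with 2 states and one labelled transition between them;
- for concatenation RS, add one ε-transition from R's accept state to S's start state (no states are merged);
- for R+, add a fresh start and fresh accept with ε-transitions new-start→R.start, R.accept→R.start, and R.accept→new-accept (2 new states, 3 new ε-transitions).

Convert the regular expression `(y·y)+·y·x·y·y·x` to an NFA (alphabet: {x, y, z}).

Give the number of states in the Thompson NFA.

Recursing over subexpressions:
Each of the 7 symbol leaves contributes a 2-state fragment.
  y·y — 4 states
  (y·y)+ — 6 states
  (y·y)+·y·x·y·y·x — 16 states

16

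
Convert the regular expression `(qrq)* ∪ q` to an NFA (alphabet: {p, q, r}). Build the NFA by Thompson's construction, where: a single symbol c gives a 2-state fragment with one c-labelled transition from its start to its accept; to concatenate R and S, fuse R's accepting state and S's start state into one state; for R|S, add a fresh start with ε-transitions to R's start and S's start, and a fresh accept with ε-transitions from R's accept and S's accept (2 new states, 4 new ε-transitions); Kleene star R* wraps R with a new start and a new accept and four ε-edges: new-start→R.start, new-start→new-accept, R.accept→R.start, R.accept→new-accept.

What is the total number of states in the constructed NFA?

10

Recursing over subexpressions:
Each of the 4 symbol leaves contributes a 2-state fragment.
  qrq — 4 states
  (qrq)* — 6 states
  (qrq)* ∪ q — 10 states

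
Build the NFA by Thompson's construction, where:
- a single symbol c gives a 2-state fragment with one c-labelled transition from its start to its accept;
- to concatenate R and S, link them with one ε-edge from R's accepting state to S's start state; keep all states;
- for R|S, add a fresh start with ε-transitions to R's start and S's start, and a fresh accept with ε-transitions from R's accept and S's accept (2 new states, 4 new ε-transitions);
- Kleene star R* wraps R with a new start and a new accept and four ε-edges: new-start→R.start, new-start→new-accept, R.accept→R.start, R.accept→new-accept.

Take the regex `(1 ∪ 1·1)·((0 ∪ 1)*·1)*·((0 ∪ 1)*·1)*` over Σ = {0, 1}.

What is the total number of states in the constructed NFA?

32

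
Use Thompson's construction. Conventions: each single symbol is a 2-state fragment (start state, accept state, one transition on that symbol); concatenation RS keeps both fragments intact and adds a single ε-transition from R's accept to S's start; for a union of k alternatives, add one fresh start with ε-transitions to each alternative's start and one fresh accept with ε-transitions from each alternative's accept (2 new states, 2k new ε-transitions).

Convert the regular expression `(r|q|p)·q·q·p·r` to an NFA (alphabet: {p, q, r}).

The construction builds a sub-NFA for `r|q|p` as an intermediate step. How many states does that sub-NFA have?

Fragment for `r|q|p`:
Each of the 3 symbol leaves contributes a 2-state fragment.
  r|q|p = 8 states

8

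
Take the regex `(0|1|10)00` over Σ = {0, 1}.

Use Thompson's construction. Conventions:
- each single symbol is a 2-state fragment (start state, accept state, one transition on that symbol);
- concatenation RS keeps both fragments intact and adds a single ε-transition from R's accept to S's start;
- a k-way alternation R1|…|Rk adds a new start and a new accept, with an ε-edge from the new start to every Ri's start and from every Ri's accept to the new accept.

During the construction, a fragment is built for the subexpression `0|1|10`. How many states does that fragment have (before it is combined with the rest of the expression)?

Fragment for `0|1|10`:
Each of the 4 symbol leaves contributes a 2-state fragment.
  10 : 4 states
  0|1|10 : 10 states

10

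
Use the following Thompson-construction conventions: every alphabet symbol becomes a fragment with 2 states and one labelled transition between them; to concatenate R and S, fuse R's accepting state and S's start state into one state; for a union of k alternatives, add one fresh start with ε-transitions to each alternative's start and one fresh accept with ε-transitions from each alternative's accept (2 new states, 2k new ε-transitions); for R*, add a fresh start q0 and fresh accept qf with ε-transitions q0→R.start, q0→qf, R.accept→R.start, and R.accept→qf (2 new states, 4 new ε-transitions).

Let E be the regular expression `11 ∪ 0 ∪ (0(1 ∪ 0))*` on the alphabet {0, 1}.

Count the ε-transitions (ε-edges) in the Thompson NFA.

14

Per subexpression:
Each of the 6 symbol leaves contributes 0 ε-transitions.
  11 — 0 ε-transitions
  1 ∪ 0 — 4 ε-transitions
  0(1 ∪ 0) — 4 ε-transitions
  (0(1 ∪ 0))* — 8 ε-transitions
  11 ∪ 0 ∪ (0(1 ∪ 0))* — 14 ε-transitions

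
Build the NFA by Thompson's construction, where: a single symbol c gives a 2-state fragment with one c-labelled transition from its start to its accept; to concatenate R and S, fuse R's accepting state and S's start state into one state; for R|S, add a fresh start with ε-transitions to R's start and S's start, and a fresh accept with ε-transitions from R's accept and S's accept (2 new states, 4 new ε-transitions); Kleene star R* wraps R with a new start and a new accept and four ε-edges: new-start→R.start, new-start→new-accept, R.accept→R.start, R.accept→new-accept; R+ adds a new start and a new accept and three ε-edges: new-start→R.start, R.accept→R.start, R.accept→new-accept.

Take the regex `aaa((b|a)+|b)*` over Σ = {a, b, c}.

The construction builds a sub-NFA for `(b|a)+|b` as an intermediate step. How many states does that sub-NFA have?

12

Fragment for `(b|a)+|b`:
Each of the 3 symbol leaves contributes a 2-state fragment.
  b|a : 6 states
  (b|a)+ : 8 states
  (b|a)+|b : 12 states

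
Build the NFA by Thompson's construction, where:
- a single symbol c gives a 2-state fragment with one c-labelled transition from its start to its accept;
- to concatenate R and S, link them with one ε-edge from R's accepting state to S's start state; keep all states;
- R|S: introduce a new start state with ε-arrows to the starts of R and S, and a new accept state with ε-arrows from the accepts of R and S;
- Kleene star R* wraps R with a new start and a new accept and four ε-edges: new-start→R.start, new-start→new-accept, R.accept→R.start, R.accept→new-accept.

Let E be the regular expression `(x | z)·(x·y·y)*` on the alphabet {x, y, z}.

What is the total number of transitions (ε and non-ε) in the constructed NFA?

16

Bottom-up over the parse tree:
Each of the 5 symbol leaves contributes 1 transition (1 symbol, 0 ε).
  x | z = 6 transitions (2 symbol, 4 ε)
  x·y·y = 5 transitions (3 symbol, 2 ε)
  (x·y·y)* = 9 transitions (3 symbol, 6 ε)
  (x | z)·(x·y·y)* = 16 transitions (5 symbol, 11 ε)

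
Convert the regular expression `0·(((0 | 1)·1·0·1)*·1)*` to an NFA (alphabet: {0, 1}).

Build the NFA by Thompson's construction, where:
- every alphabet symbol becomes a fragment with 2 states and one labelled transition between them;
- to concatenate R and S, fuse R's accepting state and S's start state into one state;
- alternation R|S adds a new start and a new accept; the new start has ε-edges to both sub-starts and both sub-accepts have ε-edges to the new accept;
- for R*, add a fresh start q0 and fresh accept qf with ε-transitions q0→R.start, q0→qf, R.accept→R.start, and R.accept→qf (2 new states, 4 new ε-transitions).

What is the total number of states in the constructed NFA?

15

Recursing over subexpressions:
Each of the 7 symbol leaves contributes a 2-state fragment.
  0 | 1 → 6 states
  (0 | 1)·1·0·1 → 9 states
  ((0 | 1)·1·0·1)* → 11 states
  ((0 | 1)·1·0·1)*·1 → 12 states
  (((0 | 1)·1·0·1)*·1)* → 14 states
  0·(((0 | 1)·1·0·1)*·1)* → 15 states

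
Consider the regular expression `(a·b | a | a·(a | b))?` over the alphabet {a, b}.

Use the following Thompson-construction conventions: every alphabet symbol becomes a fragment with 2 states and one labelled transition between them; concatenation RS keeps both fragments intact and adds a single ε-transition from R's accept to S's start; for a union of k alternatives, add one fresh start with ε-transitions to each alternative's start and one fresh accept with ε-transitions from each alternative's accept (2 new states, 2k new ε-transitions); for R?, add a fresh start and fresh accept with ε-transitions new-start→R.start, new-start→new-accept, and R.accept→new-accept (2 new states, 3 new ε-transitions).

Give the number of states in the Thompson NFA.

18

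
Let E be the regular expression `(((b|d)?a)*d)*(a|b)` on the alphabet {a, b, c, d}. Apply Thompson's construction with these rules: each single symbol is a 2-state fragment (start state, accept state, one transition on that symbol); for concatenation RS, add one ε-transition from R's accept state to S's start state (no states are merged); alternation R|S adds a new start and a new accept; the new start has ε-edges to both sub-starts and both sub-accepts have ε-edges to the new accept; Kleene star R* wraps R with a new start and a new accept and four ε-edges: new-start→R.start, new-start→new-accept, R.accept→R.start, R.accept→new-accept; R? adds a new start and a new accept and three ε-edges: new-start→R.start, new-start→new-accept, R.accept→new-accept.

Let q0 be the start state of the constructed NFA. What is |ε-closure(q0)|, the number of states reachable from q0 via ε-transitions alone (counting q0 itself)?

14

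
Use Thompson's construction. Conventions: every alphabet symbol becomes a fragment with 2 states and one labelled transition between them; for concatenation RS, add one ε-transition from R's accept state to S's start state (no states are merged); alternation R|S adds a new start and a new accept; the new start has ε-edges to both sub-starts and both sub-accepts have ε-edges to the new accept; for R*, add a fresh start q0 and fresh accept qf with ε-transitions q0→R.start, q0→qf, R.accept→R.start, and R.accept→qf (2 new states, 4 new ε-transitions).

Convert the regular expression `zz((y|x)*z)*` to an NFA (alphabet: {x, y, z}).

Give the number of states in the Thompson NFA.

16

By structural recursion:
Each of the 5 symbol leaves contributes a 2-state fragment.
  y|x — 6 states
  (y|x)* — 8 states
  (y|x)*z — 10 states
  ((y|x)*z)* — 12 states
  zz((y|x)*z)* — 16 states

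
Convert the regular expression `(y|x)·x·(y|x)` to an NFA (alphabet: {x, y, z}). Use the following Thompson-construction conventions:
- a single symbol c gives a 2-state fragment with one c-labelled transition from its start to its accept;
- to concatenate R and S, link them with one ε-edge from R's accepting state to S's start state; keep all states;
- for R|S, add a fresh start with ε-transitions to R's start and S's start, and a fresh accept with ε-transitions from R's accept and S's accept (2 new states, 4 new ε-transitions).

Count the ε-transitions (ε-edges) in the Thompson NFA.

10

By structural recursion:
Each of the 5 symbol leaves contributes 0 ε-transitions.
  y|x → 4 ε-transitions
  y|x → 4 ε-transitions
  (y|x)·x·(y|x) → 10 ε-transitions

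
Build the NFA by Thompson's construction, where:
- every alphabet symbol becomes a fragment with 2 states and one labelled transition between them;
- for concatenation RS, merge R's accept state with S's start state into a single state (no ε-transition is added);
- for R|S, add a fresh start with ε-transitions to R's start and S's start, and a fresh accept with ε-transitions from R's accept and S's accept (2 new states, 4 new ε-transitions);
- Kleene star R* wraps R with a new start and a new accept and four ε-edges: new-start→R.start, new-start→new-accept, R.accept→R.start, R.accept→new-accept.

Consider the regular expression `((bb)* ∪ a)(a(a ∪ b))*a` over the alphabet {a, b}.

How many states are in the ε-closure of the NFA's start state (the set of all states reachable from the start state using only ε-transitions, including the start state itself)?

8

Work bottom-up. For each fragment F, track |ε-closure(F.start)| and whether F's accept lies in that closure (i.e. whether F accepts ε). A single-symbol fragment has closure size 1 and does not accept ε.
  bb — |ε-closure| equals the left operand's closure size = 1 (its accept is not ε-reachable, so the closure stops there)
  (bb)* — new start has ε-edges to the inner start and to the new accept, so |ε-closure| = 2 + 1 = 3
  (bb)* ∪ a — |ε-closure| = 1 (new start) + (3 + 1) + 1 (new accept, since some branch ε-reaches its own accept) = 6
  a ∪ b — |ε-closure| = 1 + 1 + 1 = 3 (the new accept is not ε-reachable since no branch accepts ε)
  a(a ∪ b) — same as the first factor's closure: |ε-closure| = 1
  (a(a ∪ b))* — |ε-closure| = 1 (new start) + 1 (body) + 1 (new accept) = 3
  ((bb)* ∪ a)(a(a ∪ b))*a — |ε-closure| = 6 + (3−1) + (1−1) = 8 (closure spills across the concat boundary because the left factor accepts ε)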